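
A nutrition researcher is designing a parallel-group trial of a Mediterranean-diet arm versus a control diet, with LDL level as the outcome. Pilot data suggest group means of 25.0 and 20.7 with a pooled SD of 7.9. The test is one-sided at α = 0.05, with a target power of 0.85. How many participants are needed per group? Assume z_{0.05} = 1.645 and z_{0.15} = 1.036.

Cohen's d = |M₁ − M₂| / SD_pooled = |25.0 − 20.7| / 7.9 = 4.3 / 7.9 = 0.544.
For two independent groups with equal n: n = 2·((z_{α} + z_β) / d)².
z_{α} + z_β = 1.645 + 1.036 = 2.681.
n = 2 × (2.681 / 0.544)² = 2 × 4.928² = 2 × 24.29 = 48.6.
Round up to the next whole participant.

n = 49 per group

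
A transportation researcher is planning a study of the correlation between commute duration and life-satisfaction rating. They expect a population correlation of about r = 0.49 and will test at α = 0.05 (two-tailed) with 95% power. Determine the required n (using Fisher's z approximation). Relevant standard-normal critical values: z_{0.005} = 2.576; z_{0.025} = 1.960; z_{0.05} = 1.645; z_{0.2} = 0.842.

Fisher's z: C = ½·ln((1+r)/(1−r)) = ½·ln(2.9216) = 0.5361.
n = ((z_{α/2} + z_β)/C)² + 3.
(1.960 + 1.645) / 0.5361 = 3.605 / 0.5361 = 6.724.
n = 6.724² + 3 = 45.22 + 3 = 48.2.
Round up.

n = 49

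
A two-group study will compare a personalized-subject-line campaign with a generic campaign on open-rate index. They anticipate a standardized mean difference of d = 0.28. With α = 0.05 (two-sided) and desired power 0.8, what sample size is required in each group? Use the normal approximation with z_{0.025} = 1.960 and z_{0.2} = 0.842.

For two independent groups with equal n: n = 2·((z_{α/2} + z_β) / d)².
z_{α/2} + z_β = 1.960 + 0.842 = 2.802.
n = 2 × (2.802 / 0.28)² = 2 × 10.007² = 2 × 100.14 = 200.3.
Round up to the next whole participant.

n = 201 per group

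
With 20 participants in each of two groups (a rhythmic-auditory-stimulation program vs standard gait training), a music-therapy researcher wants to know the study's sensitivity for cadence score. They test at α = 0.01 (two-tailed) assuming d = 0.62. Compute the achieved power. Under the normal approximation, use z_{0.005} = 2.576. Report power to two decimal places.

For two equal groups, power = Φ(d·√(n/2) − z_{α/2}).
d·√(n/2) = 0.62 × √(20/2) = 0.62 × 3.162 = 1.961.
z_β = 1.961 − 2.576 = -0.615.
Power = Φ(-0.615) = 0.269.

power ≈ 0.27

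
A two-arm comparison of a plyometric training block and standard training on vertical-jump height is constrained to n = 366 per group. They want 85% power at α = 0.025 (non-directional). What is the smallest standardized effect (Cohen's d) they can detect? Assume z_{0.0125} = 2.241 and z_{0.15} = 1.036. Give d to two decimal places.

d_min ≈ 0.24

For two independent groups of n = 366 each: d_min = (z_{α/2} + z_β)·√(2/n).
z-sum = 2.241 + 1.036 = 3.277.
d_min = 3.277 × √(2/366) = 3.277 × 0.0739 = 0.242.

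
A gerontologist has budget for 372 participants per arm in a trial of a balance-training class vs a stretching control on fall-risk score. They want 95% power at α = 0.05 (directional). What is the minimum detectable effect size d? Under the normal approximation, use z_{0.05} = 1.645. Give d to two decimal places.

d_min ≈ 0.24

For two independent groups of n = 372 each: d_min = (z_{α} + z_β)·√(2/n).
z-sum = 1.645 + 1.645 = 3.290.
d_min = 3.290 × √(2/372) = 3.290 × 0.0733 = 0.241.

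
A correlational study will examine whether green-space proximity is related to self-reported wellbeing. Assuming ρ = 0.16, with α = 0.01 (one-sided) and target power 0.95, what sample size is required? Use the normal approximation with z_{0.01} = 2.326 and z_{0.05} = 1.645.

Fisher's z: C = ½·ln((1+r)/(1−r)) = ½·ln(1.3810) = 0.1614.
n = ((z_{α} + z_β)/C)² + 3.
(2.326 + 1.645) / 0.1614 = 3.971 / 0.1614 = 24.603.
n = 24.603² + 3 = 605.33 + 3 = 608.3.
Round up.

n = 609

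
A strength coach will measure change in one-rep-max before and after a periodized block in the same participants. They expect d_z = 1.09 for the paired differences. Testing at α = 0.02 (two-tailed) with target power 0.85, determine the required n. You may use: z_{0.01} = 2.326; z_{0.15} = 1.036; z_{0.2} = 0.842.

For a paired (one-sample on differences) test: n = ((z_{α/2} + z_β) / d)².
z_{α/2} + z_β = 2.326 + 1.036 = 3.362.
n = (3.362 / 1.09)² = 3.084² = 9.51.
Round up.

n = 10 pairs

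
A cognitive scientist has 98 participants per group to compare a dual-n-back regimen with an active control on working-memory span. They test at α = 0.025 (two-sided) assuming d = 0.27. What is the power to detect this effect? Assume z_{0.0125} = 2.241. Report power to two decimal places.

For two equal groups, power = Φ(d·√(n/2) − z_{α/2}).
d·√(n/2) = 0.27 × √(98/2) = 0.27 × 7.000 = 1.890.
z_β = 1.890 − 2.241 = -0.351.
Power = Φ(-0.351) = 0.363.

power ≈ 0.36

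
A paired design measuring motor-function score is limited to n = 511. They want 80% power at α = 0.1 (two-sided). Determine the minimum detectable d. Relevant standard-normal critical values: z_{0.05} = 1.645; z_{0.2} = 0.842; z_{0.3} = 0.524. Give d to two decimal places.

d_min ≈ 0.11

For a single sample (or paired design) of n = 511: d_min = (z_{α/2} + z_β)/√n.
z-sum = 1.645 + 0.842 = 2.487.
d_min = 2.487 / √511 = 2.487 / 22.605 = 0.110.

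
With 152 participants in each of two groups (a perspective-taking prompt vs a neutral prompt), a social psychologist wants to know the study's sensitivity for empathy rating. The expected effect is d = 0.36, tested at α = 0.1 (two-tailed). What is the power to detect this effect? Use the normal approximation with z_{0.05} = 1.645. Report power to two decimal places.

power ≈ 0.93

For two equal groups, power = Φ(d·√(n/2) − z_{α/2}).
d·√(n/2) = 0.36 × √(152/2) = 0.36 × 8.718 = 3.138.
z_β = 3.138 − 1.645 = 1.493.
Power = Φ(1.493) = 0.932.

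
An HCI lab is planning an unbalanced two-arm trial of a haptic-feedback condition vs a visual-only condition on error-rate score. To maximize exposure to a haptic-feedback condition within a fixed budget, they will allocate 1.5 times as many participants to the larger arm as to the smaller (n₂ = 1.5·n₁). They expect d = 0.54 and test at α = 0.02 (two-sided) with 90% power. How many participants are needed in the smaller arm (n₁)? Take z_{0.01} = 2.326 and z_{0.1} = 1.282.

With allocation ratio k = n₂/n₁ = 1.5, Var(x̄₁−x̄₂) = σ²(1/n₁ + 1/(k·n₁)) = σ²·(k+1)/(k·n₁).
So n₁ = (1 + 1/k)·((z_{α/2} + z_β)/d)² = 1.667 × (3.608/0.54)².
n₁ = 1.667 × 44.64 = 74.4.
Round up: n₁ = 75, giving n₂ = ⌈1.5 × 75⌉ = ⌈112.5⌉ = 113.

n₁ = 75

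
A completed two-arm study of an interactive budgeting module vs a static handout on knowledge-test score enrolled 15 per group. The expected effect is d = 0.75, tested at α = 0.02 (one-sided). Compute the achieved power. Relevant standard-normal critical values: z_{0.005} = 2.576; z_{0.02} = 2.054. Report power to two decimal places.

For two equal groups, power = Φ(d·√(n/2) − z_{α}).
d·√(n/2) = 0.75 × √(15/2) = 0.75 × 2.739 = 2.054.
z_β = 2.054 − 2.054 = -0.000.
Power = Φ(-0.000) = 0.500.

power ≈ 0.50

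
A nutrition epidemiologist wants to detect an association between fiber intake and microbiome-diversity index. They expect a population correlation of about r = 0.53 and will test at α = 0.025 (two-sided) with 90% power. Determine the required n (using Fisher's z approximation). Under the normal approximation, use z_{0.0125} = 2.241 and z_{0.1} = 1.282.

n = 39

Fisher's z: C = ½·ln((1+r)/(1−r)) = ½·ln(3.2553) = 0.5901.
n = ((z_{α/2} + z_β)/C)² + 3.
(2.241 + 1.282) / 0.5901 = 3.523 / 0.5901 = 5.970.
n = 5.970² + 3 = 35.64 + 3 = 38.6.
Round up.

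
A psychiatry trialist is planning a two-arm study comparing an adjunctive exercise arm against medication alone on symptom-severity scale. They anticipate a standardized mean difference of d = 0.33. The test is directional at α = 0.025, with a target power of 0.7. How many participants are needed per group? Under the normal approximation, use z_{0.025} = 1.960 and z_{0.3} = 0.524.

n = 114 per group

For two independent groups with equal n: n = 2·((z_{α} + z_β) / d)².
z_{α} + z_β = 1.960 + 0.524 = 2.484.
n = 2 × (2.484 / 0.33)² = 2 × 7.527² = 2 × 56.66 = 113.3.
Round up to the next whole participant.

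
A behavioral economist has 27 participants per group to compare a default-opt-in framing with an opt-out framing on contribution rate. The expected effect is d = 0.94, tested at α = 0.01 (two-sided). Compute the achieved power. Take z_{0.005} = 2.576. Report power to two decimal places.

For two equal groups, power = Φ(d·√(n/2) − z_{α/2}).
d·√(n/2) = 0.94 × √(27/2) = 0.94 × 3.674 = 3.454.
z_β = 3.454 − 2.576 = 0.878.
Power = Φ(0.878) = 0.810.

power ≈ 0.81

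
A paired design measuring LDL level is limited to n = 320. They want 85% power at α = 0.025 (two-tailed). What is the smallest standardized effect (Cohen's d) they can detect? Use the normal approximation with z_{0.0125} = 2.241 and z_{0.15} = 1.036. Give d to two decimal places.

For a single sample (or paired design) of n = 320: d_min = (z_{α/2} + z_β)/√n.
z-sum = 2.241 + 1.036 = 3.277.
d_min = 3.277 / √320 = 3.277 / 17.889 = 0.183.

d_min ≈ 0.18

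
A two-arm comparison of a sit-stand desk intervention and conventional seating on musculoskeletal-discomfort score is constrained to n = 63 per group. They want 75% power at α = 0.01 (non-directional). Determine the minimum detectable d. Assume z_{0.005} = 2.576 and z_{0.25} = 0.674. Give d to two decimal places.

d_min ≈ 0.58

For two independent groups of n = 63 each: d_min = (z_{α/2} + z_β)·√(2/n).
z-sum = 2.576 + 0.674 = 3.250.
d_min = 3.250 × √(2/63) = 3.250 × 0.1782 = 0.579.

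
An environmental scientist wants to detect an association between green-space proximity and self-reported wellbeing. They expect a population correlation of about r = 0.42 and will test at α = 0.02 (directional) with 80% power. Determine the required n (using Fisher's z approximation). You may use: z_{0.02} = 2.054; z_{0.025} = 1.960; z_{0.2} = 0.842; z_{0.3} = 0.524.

n = 45

Fisher's z: C = ½·ln((1+r)/(1−r)) = ½·ln(2.4483) = 0.4477.
n = ((z_{α} + z_β)/C)² + 3.
(2.054 + 0.842) / 0.4477 = 2.896 / 0.4477 = 6.469.
n = 6.469² + 3 = 41.84 + 3 = 44.8.
Round up.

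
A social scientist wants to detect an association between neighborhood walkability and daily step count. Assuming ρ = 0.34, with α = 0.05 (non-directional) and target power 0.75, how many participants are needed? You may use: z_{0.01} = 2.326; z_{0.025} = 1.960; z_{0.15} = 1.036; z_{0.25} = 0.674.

Fisher's z: C = ½·ln((1+r)/(1−r)) = ½·ln(2.0303) = 0.3541.
n = ((z_{α/2} + z_β)/C)² + 3.
(1.960 + 0.674) / 0.3541 = 2.634 / 0.3541 = 7.439.
n = 7.439² + 3 = 55.33 + 3 = 58.3.
Round up.

n = 59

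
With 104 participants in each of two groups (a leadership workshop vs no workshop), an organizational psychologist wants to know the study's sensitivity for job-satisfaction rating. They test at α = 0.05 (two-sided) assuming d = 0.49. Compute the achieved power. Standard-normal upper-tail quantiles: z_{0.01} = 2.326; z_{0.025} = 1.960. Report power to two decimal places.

For two equal groups, power = Φ(d·√(n/2) − z_{α/2}).
d·√(n/2) = 0.49 × √(104/2) = 0.49 × 7.211 = 3.533.
z_β = 3.533 − 1.960 = 1.573.
Power = Φ(1.573) = 0.942.

power ≈ 0.94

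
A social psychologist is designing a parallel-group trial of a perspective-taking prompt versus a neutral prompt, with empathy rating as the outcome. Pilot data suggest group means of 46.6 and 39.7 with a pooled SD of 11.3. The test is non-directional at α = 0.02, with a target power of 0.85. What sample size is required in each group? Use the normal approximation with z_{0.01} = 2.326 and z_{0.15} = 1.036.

Cohen's d = |M₁ − M₂| / SD_pooled = |46.6 − 39.7| / 11.3 = 6.9 / 11.3 = 0.611.
For two independent groups with equal n: n = 2·((z_{α/2} + z_β) / d)².
z_{α/2} + z_β = 2.326 + 1.036 = 3.362.
n = 2 × (3.362 / 0.611)² = 2 × 5.502² = 2 × 30.28 = 60.6.
Round up to the next whole participant.

n = 61 per group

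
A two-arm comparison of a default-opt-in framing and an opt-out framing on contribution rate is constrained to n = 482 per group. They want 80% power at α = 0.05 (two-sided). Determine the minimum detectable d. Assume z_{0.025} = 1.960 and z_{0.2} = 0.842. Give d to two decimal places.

d_min ≈ 0.18

For two independent groups of n = 482 each: d_min = (z_{α/2} + z_β)·√(2/n).
z-sum = 1.960 + 0.842 = 2.802.
d_min = 2.802 × √(2/482) = 2.802 × 0.0644 = 0.180.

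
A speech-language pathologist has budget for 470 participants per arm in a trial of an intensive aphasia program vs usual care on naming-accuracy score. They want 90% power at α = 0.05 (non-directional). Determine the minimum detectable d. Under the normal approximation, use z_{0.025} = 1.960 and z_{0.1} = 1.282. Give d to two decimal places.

d_min ≈ 0.21

For two independent groups of n = 470 each: d_min = (z_{α/2} + z_β)·√(2/n).
z-sum = 1.960 + 1.282 = 3.242.
d_min = 3.242 × √(2/470) = 3.242 × 0.0652 = 0.211.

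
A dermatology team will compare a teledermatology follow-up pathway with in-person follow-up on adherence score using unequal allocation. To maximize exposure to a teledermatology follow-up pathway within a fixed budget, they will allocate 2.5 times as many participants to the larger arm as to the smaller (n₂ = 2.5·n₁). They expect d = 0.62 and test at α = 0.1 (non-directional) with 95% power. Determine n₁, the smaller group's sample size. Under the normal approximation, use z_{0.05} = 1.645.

n₁ = 40

With allocation ratio k = n₂/n₁ = 2.5, Var(x̄₁−x̄₂) = σ²(1/n₁ + 1/(k·n₁)) = σ²·(k+1)/(k·n₁).
So n₁ = (1 + 1/k)·((z_{α/2} + z_β)/d)² = 1.400 × (3.290/0.62)².
n₁ = 1.400 × 28.16 = 39.4.
Round up: n₁ = 40, giving n₂ = 2.5 × 40 = 100.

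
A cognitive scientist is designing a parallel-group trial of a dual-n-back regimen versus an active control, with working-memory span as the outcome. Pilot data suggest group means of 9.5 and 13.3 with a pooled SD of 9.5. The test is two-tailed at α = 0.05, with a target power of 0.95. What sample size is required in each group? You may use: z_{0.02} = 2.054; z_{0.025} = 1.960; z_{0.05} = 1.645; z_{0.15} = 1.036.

n = 163 per group

Cohen's d = |M₁ − M₂| / SD_pooled = |9.5 − 13.3| / 9.5 = 3.8 / 9.5 = 0.400.
For two independent groups with equal n: n = 2·((z_{α/2} + z_β) / d)².
z_{α/2} + z_β = 1.960 + 1.645 = 3.605.
n = 2 × (3.605 / 0.400)² = 2 × 9.012² = 2 × 81.23 = 162.5.
Round up to the next whole participant.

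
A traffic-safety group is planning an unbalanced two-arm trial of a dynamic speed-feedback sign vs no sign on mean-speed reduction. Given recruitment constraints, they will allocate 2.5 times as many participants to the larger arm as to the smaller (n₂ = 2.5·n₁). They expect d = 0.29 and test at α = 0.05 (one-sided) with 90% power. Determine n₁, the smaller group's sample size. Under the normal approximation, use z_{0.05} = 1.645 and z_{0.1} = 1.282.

With allocation ratio k = n₂/n₁ = 2.5, Var(x̄₁−x̄₂) = σ²(1/n₁ + 1/(k·n₁)) = σ²·(k+1)/(k·n₁).
So n₁ = (1 + 1/k)·((z_{α} + z_β)/d)² = 1.400 × (2.927/0.29)².
n₁ = 1.400 × 101.87 = 142.6.
Round up: n₁ = 143, giving n₂ = ⌈2.5 × 143⌉ = ⌈357.5⌉ = 358.

n₁ = 143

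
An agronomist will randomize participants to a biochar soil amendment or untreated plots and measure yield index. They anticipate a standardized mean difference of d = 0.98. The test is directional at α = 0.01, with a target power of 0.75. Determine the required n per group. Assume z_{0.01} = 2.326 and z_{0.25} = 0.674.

For two independent groups with equal n: n = 2·((z_{α} + z_β) / d)².
z_{α} + z_β = 2.326 + 0.674 = 3.000.
n = 2 × (3.000 / 0.98)² = 2 × 3.061² = 2 × 9.37 = 18.7.
Round up to the next whole participant.

n = 19 per group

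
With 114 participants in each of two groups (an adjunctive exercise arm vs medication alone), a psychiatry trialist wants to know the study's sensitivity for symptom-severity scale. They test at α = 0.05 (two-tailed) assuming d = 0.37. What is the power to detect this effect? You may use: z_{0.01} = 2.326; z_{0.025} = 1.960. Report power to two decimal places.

For two equal groups, power = Φ(d·√(n/2) − z_{α/2}).
d·√(n/2) = 0.37 × √(114/2) = 0.37 × 7.550 = 2.793.
z_β = 2.793 − 1.960 = 0.833.
Power = Φ(0.833) = 0.798.

power ≈ 0.80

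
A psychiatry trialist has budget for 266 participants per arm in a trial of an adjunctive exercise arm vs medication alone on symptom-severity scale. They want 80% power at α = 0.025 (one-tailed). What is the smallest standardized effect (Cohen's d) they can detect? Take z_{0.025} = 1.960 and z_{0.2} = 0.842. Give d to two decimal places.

d_min ≈ 0.24

For two independent groups of n = 266 each: d_min = (z_{α} + z_β)·√(2/n).
z-sum = 1.960 + 0.842 = 2.802.
d_min = 2.802 × √(2/266) = 2.802 × 0.0867 = 0.243.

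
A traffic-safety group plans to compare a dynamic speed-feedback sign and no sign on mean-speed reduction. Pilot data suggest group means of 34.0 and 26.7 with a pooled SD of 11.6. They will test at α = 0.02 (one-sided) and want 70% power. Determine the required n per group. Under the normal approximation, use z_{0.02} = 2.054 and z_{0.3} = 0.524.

n = 34 per group

Cohen's d = |M₁ − M₂| / SD_pooled = |34.0 − 26.7| / 11.6 = 7.3 / 11.6 = 0.629.
For two independent groups with equal n: n = 2·((z_{α} + z_β) / d)².
z_{α} + z_β = 2.054 + 0.524 = 2.578.
n = 2 × (2.578 / 0.629)² = 2 × 4.099² = 2 × 16.80 = 33.6.
Round up to the next whole participant.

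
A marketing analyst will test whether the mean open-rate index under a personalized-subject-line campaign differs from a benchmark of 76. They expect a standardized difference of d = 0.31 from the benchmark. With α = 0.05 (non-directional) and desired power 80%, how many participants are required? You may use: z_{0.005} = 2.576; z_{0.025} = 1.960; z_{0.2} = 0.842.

n = 82

For a one-sample test: n = ((z_{α/2} + z_β) / d)².
z_{α/2} + z_β = 1.960 + 0.842 = 2.802.
n = (2.802 / 0.31)² = 9.039² = 81.70.
Round up.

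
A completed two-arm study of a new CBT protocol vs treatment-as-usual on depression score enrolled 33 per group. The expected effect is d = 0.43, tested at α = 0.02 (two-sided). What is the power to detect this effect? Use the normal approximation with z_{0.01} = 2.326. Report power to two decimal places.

For two equal groups, power = Φ(d·√(n/2) − z_{α/2}).
d·√(n/2) = 0.43 × √(33/2) = 0.43 × 4.062 = 1.747.
z_β = 1.747 − 2.326 = -0.579.
Power = Φ(-0.579) = 0.281.

power ≈ 0.28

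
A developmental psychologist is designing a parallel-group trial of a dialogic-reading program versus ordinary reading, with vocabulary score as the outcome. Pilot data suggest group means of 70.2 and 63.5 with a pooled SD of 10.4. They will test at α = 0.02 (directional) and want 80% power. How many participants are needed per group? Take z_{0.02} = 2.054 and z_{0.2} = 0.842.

Cohen's d = |M₁ − M₂| / SD_pooled = |70.2 − 63.5| / 10.4 = 6.7 / 10.4 = 0.644.
For two independent groups with equal n: n = 2·((z_{α} + z_β) / d)².
z_{α} + z_β = 2.054 + 0.842 = 2.896.
n = 2 × (2.896 / 0.644)² = 2 × 4.497² = 2 × 20.22 = 40.4.
Round up to the next whole participant.

n = 41 per group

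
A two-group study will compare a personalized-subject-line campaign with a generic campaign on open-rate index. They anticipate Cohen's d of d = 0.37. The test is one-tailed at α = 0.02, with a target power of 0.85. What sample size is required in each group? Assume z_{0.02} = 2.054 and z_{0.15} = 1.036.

For two independent groups with equal n: n = 2·((z_{α} + z_β) / d)².
z_{α} + z_β = 2.054 + 1.036 = 3.090.
n = 2 × (3.090 / 0.37)² = 2 × 8.351² = 2 × 69.75 = 139.5.
Round up to the next whole participant.

n = 140 per group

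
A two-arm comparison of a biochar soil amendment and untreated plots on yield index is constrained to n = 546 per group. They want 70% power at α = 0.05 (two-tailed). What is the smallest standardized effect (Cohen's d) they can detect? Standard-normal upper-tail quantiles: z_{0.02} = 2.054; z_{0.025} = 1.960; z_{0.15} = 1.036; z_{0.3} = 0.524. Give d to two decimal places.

For two independent groups of n = 546 each: d_min = (z_{α/2} + z_β)·√(2/n).
z-sum = 1.960 + 0.524 = 2.484.
d_min = 2.484 × √(2/546) = 2.484 × 0.0605 = 0.150.

d_min ≈ 0.15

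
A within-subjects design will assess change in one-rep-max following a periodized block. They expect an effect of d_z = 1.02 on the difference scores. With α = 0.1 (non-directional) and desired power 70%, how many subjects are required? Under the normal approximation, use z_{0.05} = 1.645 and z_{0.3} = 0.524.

For a paired (one-sample on differences) test: n = ((z_{α/2} + z_β) / d)².
z_{α/2} + z_β = 1.645 + 0.524 = 2.169.
n = (2.169 / 1.02)² = 2.126² = 4.52.
Round up.

n = 5 pairs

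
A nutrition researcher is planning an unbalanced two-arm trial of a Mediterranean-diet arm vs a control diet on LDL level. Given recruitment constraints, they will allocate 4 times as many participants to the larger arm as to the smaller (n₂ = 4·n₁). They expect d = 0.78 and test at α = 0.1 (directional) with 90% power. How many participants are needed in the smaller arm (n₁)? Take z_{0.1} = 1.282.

n₁ = 14

With allocation ratio k = n₂/n₁ = 4, Var(x̄₁−x̄₂) = σ²(1/n₁ + 1/(k·n₁)) = σ²·(k+1)/(k·n₁).
So n₁ = (1 + 1/k)·((z_{α} + z_β)/d)² = 1.250 × (2.564/0.78)².
n₁ = 1.250 × 10.81 = 13.5.
Round up: n₁ = 14, giving n₂ = 4 × 14 = 56.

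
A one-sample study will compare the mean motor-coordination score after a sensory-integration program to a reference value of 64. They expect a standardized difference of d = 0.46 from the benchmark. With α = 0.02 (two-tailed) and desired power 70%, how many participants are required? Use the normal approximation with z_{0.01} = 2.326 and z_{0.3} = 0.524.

For a one-sample test: n = ((z_{α/2} + z_β) / d)².
z_{α/2} + z_β = 2.326 + 0.524 = 2.850.
n = (2.850 / 0.46)² = 6.196² = 38.39.
Round up.

n = 39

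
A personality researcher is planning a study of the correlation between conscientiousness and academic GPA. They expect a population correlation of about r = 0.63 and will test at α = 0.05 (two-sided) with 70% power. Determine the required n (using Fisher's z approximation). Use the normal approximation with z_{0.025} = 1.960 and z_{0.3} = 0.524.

Fisher's z: C = ½·ln((1+r)/(1−r)) = ½·ln(4.4054) = 0.7414.
n = ((z_{α/2} + z_β)/C)² + 3.
(1.960 + 0.524) / 0.7414 = 2.484 / 0.7414 = 3.350.
n = 3.350² + 3 = 11.23 + 3 = 14.2.
Round up.

n = 15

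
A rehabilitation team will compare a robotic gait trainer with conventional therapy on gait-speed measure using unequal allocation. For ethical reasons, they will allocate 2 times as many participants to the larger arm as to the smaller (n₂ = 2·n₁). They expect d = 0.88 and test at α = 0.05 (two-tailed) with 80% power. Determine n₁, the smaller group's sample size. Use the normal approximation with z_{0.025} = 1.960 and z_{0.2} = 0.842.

n₁ = 16

With allocation ratio k = n₂/n₁ = 2, Var(x̄₁−x̄₂) = σ²(1/n₁ + 1/(k·n₁)) = σ²·(k+1)/(k·n₁).
So n₁ = (1 + 1/k)·((z_{α/2} + z_β)/d)² = 1.500 × (2.802/0.88)².
n₁ = 1.500 × 10.14 = 15.2.
Round up: n₁ = 16, giving n₂ = 2 × 16 = 32.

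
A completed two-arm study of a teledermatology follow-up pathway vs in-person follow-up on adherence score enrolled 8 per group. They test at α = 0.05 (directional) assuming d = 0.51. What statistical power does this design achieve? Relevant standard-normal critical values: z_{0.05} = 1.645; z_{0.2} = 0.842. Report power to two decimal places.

For two equal groups, power = Φ(d·√(n/2) − z_{α}).
d·√(n/2) = 0.51 × √(8/2) = 0.51 × 2.000 = 1.020.
z_β = 1.020 − 1.645 = -0.625.
Power = Φ(-0.625) = 0.266.

power ≈ 0.27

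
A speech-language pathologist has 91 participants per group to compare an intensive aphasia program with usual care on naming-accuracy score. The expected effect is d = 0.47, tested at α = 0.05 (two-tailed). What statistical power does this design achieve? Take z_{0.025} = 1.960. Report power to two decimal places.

For two equal groups, power = Φ(d·√(n/2) − z_{α/2}).
d·√(n/2) = 0.47 × √(91/2) = 0.47 × 6.745 = 3.170.
z_β = 3.170 − 1.960 = 1.210.
Power = Φ(1.210) = 0.887.

power ≈ 0.89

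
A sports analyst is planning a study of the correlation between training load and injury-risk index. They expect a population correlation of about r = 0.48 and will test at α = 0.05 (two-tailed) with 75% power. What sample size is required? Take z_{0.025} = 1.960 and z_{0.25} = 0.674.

n = 29

Fisher's z: C = ½·ln((1+r)/(1−r)) = ½·ln(2.8462) = 0.5230.
n = ((z_{α/2} + z_β)/C)² + 3.
(1.960 + 0.674) / 0.5230 = 2.634 / 0.5230 = 5.036.
n = 5.036² + 3 = 25.36 + 3 = 28.4.
Round up.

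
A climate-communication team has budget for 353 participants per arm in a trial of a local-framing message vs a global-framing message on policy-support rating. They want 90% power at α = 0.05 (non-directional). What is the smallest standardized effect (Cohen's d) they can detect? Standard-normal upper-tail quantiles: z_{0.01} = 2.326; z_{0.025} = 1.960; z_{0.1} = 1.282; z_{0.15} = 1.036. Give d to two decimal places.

For two independent groups of n = 353 each: d_min = (z_{α/2} + z_β)·√(2/n).
z-sum = 1.960 + 1.282 = 3.242.
d_min = 3.242 × √(2/353) = 3.242 × 0.0753 = 0.244.

d_min ≈ 0.24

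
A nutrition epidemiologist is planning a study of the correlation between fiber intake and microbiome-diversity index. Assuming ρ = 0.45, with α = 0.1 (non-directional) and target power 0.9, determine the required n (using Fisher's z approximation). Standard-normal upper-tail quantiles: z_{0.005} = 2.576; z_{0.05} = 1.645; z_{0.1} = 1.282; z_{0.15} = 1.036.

Fisher's z: C = ½·ln((1+r)/(1−r)) = ½·ln(2.6364) = 0.4847.
n = ((z_{α/2} + z_β)/C)² + 3.
(1.645 + 1.282) / 0.4847 = 2.927 / 0.4847 = 6.039.
n = 6.039² + 3 = 36.47 + 3 = 39.5.
Round up.

n = 40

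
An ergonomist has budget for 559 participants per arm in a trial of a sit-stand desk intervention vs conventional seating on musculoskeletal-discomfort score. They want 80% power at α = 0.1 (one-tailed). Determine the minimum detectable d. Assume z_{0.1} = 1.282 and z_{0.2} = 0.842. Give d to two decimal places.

For two independent groups of n = 559 each: d_min = (z_{α} + z_β)·√(2/n).
z-sum = 1.282 + 0.842 = 2.124.
d_min = 2.124 × √(2/559) = 2.124 × 0.0598 = 0.127.

d_min ≈ 0.13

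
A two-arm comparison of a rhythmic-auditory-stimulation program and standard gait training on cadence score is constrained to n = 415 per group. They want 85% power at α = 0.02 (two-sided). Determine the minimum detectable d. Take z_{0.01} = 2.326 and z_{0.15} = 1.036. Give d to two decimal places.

d_min ≈ 0.23

For two independent groups of n = 415 each: d_min = (z_{α/2} + z_β)·√(2/n).
z-sum = 2.326 + 1.036 = 3.362.
d_min = 3.362 × √(2/415) = 3.362 × 0.0694 = 0.233.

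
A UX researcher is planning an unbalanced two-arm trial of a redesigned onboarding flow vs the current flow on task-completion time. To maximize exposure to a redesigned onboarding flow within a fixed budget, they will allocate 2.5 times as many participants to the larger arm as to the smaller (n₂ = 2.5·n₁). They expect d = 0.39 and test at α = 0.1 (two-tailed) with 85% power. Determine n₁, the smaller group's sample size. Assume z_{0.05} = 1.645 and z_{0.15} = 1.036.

n₁ = 67

With allocation ratio k = n₂/n₁ = 2.5, Var(x̄₁−x̄₂) = σ²(1/n₁ + 1/(k·n₁)) = σ²·(k+1)/(k·n₁).
So n₁ = (1 + 1/k)·((z_{α/2} + z_β)/d)² = 1.400 × (2.681/0.39)².
n₁ = 1.400 × 47.26 = 66.2.
Round up: n₁ = 67, giving n₂ = ⌈2.5 × 67⌉ = ⌈167.5⌉ = 168.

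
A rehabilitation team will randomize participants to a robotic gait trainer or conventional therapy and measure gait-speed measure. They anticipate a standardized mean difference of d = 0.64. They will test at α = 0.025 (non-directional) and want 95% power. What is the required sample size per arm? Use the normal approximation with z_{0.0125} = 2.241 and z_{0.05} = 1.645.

For two independent groups with equal n: n = 2·((z_{α/2} + z_β) / d)².
z_{α/2} + z_β = 2.241 + 1.645 = 3.886.
n = 2 × (3.886 / 0.64)² = 2 × 6.072² = 2 × 36.87 = 73.7.
Round up to the next whole participant.

n = 74 per group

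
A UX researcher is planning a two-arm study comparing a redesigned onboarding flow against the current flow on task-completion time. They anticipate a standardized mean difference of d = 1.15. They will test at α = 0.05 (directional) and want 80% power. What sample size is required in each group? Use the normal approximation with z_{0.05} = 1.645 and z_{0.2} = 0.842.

For two independent groups with equal n: n = 2·((z_{α} + z_β) / d)².
z_{α} + z_β = 1.645 + 0.842 = 2.487.
n = 2 × (2.487 / 1.15)² = 2 × 2.163² = 2 × 4.68 = 9.4.
Round up to the next whole participant.

n = 10 per group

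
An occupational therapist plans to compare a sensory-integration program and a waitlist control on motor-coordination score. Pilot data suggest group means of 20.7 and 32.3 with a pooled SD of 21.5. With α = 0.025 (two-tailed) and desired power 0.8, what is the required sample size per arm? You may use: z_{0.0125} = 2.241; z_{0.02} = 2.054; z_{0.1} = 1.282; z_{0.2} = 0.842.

Cohen's d = |M₁ − M₂| / SD_pooled = |20.7 − 32.3| / 21.5 = 11.6 / 21.5 = 0.540.
For two independent groups with equal n: n = 2·((z_{α/2} + z_β) / d)².
z_{α/2} + z_β = 2.241 + 0.842 = 3.083.
n = 2 × (3.083 / 0.540)² = 2 × 5.709² = 2 × 32.60 = 65.2.
Round up to the next whole participant.

n = 66 per group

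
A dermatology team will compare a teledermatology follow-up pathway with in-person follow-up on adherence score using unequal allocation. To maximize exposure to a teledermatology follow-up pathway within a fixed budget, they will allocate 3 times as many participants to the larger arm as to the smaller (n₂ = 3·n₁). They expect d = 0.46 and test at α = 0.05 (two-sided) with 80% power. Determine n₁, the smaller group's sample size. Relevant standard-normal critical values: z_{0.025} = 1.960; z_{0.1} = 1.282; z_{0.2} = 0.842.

With allocation ratio k = n₂/n₁ = 3, Var(x̄₁−x̄₂) = σ²(1/n₁ + 1/(k·n₁)) = σ²·(k+1)/(k·n₁).
So n₁ = (1 + 1/k)·((z_{α/2} + z_β)/d)² = 1.333 × (2.802/0.46)².
n₁ = 1.333 × 37.10 = 49.5.
Round up: n₁ = 50, giving n₂ = 3 × 50 = 150.

n₁ = 50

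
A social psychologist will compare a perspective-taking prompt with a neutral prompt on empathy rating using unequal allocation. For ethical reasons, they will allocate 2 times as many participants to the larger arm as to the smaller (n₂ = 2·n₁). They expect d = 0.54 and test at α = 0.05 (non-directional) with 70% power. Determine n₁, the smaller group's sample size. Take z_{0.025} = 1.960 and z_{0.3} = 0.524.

n₁ = 32

With allocation ratio k = n₂/n₁ = 2, Var(x̄₁−x̄₂) = σ²(1/n₁ + 1/(k·n₁)) = σ²·(k+1)/(k·n₁).
So n₁ = (1 + 1/k)·((z_{α/2} + z_β)/d)² = 1.500 × (2.484/0.54)².
n₁ = 1.500 × 21.16 = 31.7.
Round up: n₁ = 32, giving n₂ = 2 × 32 = 64.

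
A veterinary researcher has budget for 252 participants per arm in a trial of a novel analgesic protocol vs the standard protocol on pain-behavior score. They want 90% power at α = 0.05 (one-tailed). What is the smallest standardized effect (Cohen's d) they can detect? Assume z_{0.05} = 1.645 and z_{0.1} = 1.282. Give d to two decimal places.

For two independent groups of n = 252 each: d_min = (z_{α} + z_β)·√(2/n).
z-sum = 1.645 + 1.282 = 2.927.
d_min = 2.927 × √(2/252) = 2.927 × 0.0891 = 0.261.

d_min ≈ 0.26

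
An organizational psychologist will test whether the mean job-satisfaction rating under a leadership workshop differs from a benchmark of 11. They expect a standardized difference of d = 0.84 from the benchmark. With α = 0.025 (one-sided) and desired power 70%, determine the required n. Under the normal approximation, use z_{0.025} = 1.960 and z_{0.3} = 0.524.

n = 9

For a one-sample test: n = ((z_{α} + z_β) / d)².
z_{α} + z_β = 1.960 + 0.524 = 2.484.
n = (2.484 / 0.84)² = 2.957² = 8.74.
Round up.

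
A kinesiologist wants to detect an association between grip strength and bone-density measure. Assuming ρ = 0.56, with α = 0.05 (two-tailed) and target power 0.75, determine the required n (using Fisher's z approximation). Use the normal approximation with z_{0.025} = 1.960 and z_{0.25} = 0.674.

n = 21

Fisher's z: C = ½·ln((1+r)/(1−r)) = ½·ln(3.5455) = 0.6328.
n = ((z_{α/2} + z_β)/C)² + 3.
(1.960 + 0.674) / 0.6328 = 2.634 / 0.6328 = 4.162.
n = 4.162² + 3 = 17.33 + 3 = 20.3.
Round up.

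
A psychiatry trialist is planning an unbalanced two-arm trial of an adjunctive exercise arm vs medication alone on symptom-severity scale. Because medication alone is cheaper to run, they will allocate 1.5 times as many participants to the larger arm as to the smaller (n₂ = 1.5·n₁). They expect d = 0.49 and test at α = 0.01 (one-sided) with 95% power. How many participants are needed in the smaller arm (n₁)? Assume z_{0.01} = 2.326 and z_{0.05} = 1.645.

With allocation ratio k = n₂/n₁ = 1.5, Var(x̄₁−x̄₂) = σ²(1/n₁ + 1/(k·n₁)) = σ²·(k+1)/(k·n₁).
So n₁ = (1 + 1/k)·((z_{α} + z_β)/d)² = 1.667 × (3.971/0.49)².
n₁ = 1.667 × 65.68 = 109.5.
Round up: n₁ = 110, giving n₂ = 1.5 × 110 = 165.

n₁ = 110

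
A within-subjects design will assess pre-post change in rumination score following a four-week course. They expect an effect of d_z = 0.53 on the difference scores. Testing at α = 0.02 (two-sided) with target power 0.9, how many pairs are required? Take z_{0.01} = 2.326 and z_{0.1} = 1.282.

n = 47 pairs

For a paired (one-sample on differences) test: n = ((z_{α/2} + z_β) / d)².
z_{α/2} + z_β = 2.326 + 1.282 = 3.608.
n = (3.608 / 0.53)² = 6.808² = 46.34.
Round up.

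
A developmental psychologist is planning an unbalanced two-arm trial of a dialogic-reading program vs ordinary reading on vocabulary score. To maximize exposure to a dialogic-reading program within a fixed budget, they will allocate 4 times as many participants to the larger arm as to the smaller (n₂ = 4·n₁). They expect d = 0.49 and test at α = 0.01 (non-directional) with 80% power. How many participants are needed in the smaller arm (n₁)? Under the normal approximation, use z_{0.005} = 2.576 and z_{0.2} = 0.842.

With allocation ratio k = n₂/n₁ = 4, Var(x̄₁−x̄₂) = σ²(1/n₁ + 1/(k·n₁)) = σ²·(k+1)/(k·n₁).
So n₁ = (1 + 1/k)·((z_{α/2} + z_β)/d)² = 1.250 × (3.418/0.49)².
n₁ = 1.250 × 48.66 = 60.8.
Round up: n₁ = 61, giving n₂ = 4 × 61 = 244.

n₁ = 61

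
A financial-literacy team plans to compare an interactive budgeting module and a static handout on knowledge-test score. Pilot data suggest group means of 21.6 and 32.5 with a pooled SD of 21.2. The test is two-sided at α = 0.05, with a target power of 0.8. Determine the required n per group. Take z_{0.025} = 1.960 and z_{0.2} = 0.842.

Cohen's d = |M₁ − M₂| / SD_pooled = |21.6 − 32.5| / 21.2 = 10.9 / 21.2 = 0.514.
For two independent groups with equal n: n = 2·((z_{α/2} + z_β) / d)².
z_{α/2} + z_β = 1.960 + 0.842 = 2.802.
n = 2 × (2.802 / 0.514)² = 2 × 5.451² = 2 × 29.72 = 59.4.
Round up to the next whole participant.

n = 60 per group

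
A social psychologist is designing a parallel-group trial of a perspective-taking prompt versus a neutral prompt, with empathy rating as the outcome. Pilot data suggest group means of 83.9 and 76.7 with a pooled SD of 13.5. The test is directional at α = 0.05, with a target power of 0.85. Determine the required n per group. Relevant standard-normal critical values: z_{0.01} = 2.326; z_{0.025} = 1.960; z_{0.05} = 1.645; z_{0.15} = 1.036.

Cohen's d = |M₁ − M₂| / SD_pooled = |83.9 − 76.7| / 13.5 = 7.2 / 13.5 = 0.533.
For two independent groups with equal n: n = 2·((z_{α} + z_β) / d)².
z_{α} + z_β = 1.645 + 1.036 = 2.681.
n = 2 × (2.681 / 0.533)² = 2 × 5.030² = 2 × 25.30 = 50.6.
Round up to the next whole participant.

n = 51 per group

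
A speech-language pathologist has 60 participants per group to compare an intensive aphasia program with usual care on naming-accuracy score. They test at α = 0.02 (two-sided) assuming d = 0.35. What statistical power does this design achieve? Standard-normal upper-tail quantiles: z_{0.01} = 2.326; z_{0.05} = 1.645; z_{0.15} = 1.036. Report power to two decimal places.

For two equal groups, power = Φ(d·√(n/2) − z_{α/2}).
d·√(n/2) = 0.35 × √(60/2) = 0.35 × 5.477 = 1.917.
z_β = 1.917 − 2.326 = -0.409.
Power = Φ(-0.409) = 0.341.

power ≈ 0.34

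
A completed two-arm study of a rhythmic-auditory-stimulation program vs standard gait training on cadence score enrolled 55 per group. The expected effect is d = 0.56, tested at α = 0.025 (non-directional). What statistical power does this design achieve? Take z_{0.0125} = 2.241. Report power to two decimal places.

power ≈ 0.76

For two equal groups, power = Φ(d·√(n/2) − z_{α/2}).
d·√(n/2) = 0.56 × √(55/2) = 0.56 × 5.244 = 2.937.
z_β = 2.937 − 2.241 = 0.696.
Power = Φ(0.696) = 0.757.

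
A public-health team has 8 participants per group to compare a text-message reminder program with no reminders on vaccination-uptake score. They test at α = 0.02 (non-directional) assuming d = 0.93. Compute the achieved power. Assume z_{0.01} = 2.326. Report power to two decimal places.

For two equal groups, power = Φ(d·√(n/2) − z_{α/2}).
d·√(n/2) = 0.93 × √(8/2) = 0.93 × 2.000 = 1.860.
z_β = 1.860 − 2.326 = -0.466.
Power = Φ(-0.466) = 0.321.

power ≈ 0.32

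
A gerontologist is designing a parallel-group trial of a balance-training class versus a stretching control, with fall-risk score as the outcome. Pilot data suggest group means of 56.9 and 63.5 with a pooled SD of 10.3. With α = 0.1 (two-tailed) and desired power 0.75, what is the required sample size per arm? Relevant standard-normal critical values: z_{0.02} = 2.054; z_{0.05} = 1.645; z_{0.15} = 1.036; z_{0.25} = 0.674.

Cohen's d = |M₁ − M₂| / SD_pooled = |56.9 − 63.5| / 10.3 = 6.6 / 10.3 = 0.641.
For two independent groups with equal n: n = 2·((z_{α/2} + z_β) / d)².
z_{α/2} + z_β = 1.645 + 0.674 = 2.319.
n = 2 × (2.319 / 0.641)² = 2 × 3.618² = 2 × 13.09 = 26.2.
Round up to the next whole participant.

n = 27 per group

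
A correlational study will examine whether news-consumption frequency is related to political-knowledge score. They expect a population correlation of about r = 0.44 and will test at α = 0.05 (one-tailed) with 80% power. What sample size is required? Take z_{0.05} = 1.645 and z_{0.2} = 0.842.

n = 31

Fisher's z: C = ½·ln((1+r)/(1−r)) = ½·ln(2.5714) = 0.4722.
n = ((z_{α} + z_β)/C)² + 3.
(1.645 + 0.842) / 0.4722 = 2.487 / 0.4722 = 5.267.
n = 5.267² + 3 = 27.74 + 3 = 30.7.
Round up.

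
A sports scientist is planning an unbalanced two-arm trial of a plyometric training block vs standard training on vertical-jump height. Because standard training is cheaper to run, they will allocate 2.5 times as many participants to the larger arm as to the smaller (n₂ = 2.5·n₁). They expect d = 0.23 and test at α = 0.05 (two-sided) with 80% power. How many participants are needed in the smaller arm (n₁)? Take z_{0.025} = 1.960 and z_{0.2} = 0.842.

n₁ = 208

With allocation ratio k = n₂/n₁ = 2.5, Var(x̄₁−x̄₂) = σ²(1/n₁ + 1/(k·n₁)) = σ²·(k+1)/(k·n₁).
So n₁ = (1 + 1/k)·((z_{α/2} + z_β)/d)² = 1.400 × (2.802/0.23)².
n₁ = 1.400 × 148.42 = 207.8.
Round up: n₁ = 208, giving n₂ = 2.5 × 208 = 520.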